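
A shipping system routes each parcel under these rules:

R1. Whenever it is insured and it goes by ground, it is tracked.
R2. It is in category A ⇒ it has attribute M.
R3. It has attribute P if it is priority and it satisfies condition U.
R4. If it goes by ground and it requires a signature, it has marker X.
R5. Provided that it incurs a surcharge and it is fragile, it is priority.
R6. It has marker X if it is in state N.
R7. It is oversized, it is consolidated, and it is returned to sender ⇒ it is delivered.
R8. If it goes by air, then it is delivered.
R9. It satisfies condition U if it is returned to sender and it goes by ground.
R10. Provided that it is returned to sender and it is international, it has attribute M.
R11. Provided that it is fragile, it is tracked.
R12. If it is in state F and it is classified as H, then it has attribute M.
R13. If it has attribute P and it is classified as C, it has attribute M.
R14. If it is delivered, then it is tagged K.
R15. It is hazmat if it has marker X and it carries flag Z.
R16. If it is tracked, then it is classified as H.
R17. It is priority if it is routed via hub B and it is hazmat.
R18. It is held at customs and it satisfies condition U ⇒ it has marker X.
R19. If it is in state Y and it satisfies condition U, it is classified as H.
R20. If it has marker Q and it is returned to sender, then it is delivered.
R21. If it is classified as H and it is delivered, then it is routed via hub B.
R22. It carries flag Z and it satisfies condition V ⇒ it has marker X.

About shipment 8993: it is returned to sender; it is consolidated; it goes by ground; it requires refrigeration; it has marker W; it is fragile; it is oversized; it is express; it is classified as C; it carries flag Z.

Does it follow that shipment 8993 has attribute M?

Forward chaining from the given facts derives: is delivered, satisfies condition U, is tracked, is tagged K, is classified as H, is routed via hub B.
Rules concluding "it has attribute M": R2 needs "it is in category A"; R10 needs "it is international"; R12 needs "it is in state F"; R13 needs "it has attribute P" — none of these are established.

No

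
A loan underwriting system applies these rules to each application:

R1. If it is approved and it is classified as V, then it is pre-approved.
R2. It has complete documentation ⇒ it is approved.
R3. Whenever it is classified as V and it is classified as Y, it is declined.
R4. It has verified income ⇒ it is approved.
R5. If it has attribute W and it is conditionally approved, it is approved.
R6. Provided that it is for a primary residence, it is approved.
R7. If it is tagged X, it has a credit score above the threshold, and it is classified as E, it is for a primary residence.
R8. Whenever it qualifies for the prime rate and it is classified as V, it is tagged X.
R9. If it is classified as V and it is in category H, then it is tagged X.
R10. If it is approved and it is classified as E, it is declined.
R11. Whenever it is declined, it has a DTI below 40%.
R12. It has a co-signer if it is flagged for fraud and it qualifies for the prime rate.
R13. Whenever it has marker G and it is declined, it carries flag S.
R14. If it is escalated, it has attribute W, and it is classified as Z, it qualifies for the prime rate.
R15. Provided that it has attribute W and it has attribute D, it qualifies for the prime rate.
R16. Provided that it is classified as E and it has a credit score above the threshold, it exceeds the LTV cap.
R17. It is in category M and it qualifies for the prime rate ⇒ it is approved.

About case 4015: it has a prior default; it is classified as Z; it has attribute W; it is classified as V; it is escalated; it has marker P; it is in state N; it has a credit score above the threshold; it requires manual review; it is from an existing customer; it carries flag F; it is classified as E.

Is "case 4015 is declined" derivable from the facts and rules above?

Yes

By R14 (it is escalated, it has attribute W, it is classified as Z): it qualifies for the prime rate.
By R8 (it qualifies for the prime rate, it is classified as V): it is tagged X.
By R7 (it is tagged X, it has a credit score above the threshold, it is classified as E): it is for a primary residence.
By R6 (it is for a primary residence): it is approved.
By R10 (it is approved, it is classified as E): it is declined.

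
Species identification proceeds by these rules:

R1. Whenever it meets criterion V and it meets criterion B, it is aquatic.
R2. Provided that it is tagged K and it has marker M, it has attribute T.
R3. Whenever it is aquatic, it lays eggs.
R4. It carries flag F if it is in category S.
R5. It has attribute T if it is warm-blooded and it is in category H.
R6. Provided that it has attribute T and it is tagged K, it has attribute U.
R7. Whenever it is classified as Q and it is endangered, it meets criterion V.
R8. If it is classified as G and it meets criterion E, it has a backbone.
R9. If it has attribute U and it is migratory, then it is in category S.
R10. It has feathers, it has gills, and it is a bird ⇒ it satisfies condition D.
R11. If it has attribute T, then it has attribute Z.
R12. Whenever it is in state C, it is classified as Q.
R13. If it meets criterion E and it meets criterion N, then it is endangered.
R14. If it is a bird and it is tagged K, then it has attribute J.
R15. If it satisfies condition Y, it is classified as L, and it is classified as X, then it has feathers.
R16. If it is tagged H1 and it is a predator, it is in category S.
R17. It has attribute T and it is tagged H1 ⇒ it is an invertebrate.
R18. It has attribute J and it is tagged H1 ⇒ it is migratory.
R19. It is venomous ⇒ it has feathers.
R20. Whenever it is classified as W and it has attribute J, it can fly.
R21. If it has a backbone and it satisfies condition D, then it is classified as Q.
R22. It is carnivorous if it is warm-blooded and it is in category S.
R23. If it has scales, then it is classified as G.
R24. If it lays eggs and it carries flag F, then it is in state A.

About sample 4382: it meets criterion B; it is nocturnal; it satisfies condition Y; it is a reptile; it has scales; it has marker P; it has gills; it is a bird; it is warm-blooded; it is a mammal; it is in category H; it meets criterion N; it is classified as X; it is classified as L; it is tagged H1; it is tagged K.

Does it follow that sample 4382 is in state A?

Forward chaining from the given facts derives: has attribute T, has attribute U, has attribute Z, has attribute J, has feathers, is an invertebrate, is migratory, is classified as G, is in category S, satisfies condition D, is carnivorous, carries flag F.
The only rule concluding "it is in state A" is R24, which needs "it lays eggs"; that is never established.

No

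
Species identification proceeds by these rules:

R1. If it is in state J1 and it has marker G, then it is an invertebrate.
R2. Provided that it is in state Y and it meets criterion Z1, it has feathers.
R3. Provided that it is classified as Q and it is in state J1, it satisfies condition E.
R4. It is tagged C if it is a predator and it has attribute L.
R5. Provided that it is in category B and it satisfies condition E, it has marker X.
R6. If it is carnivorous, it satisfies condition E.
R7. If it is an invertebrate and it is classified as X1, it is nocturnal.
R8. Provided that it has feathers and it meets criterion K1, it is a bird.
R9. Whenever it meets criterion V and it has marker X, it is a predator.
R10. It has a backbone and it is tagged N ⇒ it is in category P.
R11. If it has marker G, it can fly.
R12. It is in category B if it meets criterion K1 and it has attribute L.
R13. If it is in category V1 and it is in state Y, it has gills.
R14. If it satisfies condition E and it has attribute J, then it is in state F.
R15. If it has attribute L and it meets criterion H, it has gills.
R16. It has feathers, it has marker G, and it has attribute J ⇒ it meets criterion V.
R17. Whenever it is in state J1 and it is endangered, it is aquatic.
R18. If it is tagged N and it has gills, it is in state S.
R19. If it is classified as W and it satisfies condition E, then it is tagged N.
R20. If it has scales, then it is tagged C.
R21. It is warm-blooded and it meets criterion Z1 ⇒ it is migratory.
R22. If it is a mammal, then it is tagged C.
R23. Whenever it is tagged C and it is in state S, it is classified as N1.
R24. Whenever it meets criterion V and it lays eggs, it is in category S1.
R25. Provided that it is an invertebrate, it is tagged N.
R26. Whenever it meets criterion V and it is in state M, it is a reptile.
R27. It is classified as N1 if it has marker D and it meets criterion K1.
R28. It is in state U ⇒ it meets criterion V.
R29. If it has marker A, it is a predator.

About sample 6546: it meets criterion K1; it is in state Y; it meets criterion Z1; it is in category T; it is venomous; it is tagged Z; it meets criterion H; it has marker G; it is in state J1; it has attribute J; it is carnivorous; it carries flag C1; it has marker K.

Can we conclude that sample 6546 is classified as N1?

Forward chaining from the given facts derives: is an invertebrate, has feathers, satisfies condition E, is a bird, can fly, is in state F, meets criterion V, is tagged N.
Rules concluding "it is classified as N1": R23 needs "it is tagged C"; R27 needs "it has marker D" — none of these are established.

No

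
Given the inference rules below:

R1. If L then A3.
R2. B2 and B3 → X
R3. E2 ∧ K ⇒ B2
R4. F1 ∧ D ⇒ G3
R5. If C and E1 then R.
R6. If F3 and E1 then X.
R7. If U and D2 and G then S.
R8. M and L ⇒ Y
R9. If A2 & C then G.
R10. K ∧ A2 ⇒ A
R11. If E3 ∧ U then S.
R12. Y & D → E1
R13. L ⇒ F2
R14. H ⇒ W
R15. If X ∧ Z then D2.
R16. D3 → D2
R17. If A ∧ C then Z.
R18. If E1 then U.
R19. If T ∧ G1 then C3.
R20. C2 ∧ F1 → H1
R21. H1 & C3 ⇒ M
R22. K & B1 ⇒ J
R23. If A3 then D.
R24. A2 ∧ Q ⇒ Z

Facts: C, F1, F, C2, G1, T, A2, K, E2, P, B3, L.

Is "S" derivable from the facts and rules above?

A3  (by R1: L)
B2  (by R3: E2, K)
G  (by R9: A2, C)
A  (by R10: K, A2)
Z  (by R17: A, C)
C3  (by R19: T, G1)
H1  (by R20: C2, F1)
M  (by R21: H1, C3)
D  (by R23: A3)
X  (by R2: B2, B3)
Y  (by R8: M, L)
E1  (by R12: Y, D)
D2  (by R15: X, Z)
U  (by R18: E1)
S  (by R7: U, D2, G)

Yes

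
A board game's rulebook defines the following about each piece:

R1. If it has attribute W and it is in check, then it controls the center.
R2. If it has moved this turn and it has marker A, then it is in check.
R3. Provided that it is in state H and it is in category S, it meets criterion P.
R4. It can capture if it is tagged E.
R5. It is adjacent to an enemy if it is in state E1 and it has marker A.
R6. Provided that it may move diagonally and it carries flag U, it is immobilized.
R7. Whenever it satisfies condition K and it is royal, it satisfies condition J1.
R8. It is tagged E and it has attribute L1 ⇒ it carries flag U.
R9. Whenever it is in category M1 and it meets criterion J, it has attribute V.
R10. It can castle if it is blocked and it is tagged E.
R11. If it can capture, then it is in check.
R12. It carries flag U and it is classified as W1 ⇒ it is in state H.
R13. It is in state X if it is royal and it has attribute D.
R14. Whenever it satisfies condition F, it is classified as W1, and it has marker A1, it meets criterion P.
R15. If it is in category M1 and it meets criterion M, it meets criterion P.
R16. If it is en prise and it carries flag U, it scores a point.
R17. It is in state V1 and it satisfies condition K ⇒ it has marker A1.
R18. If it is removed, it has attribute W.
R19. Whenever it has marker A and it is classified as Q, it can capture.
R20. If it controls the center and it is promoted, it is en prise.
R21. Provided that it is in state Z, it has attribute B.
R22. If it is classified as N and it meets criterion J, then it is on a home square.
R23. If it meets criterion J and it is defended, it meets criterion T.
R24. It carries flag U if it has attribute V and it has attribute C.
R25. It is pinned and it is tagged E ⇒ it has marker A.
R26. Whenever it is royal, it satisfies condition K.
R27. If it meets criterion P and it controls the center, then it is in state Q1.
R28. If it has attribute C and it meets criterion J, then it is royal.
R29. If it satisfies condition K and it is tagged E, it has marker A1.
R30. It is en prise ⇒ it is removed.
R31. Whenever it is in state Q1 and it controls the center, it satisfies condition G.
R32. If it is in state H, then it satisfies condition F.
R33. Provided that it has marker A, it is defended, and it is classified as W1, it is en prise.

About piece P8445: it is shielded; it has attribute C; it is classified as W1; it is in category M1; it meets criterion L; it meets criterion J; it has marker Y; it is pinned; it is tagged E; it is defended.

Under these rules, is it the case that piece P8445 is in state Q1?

Yes

By R4 (it is tagged E): it can capture.
By R9 (it is in category M1, it meets criterion J): it has attribute V.
By R11 (it can capture): it is in check.
By R24 (it has attribute V, it has attribute C): it carries flag U.
By R25 (it is pinned, it is tagged E): it has marker A.
By R28 (it has attribute C, it meets criterion J): it is royal.
By R33 (it has marker A, it is defended, it is classified as W1): it is en prise.
By R12 (it carries flag U, it is classified as W1): it is in state H.
By R26 (it is royal): it satisfies condition K.
By R29 (it satisfies condition K, it is tagged E): it has marker A1.
By R30 (it is en prise): it is removed.
By R32 (it is in state H): it satisfies condition F.
By R14 (it satisfies condition F, it is classified as W1, it has marker A1): it meets criterion P.
By R18 (it is removed): it has attribute W.
By R1 (it has attribute W, it is in check): it controls the center.
By R27 (it meets criterion P, it controls the center): it is in state Q1.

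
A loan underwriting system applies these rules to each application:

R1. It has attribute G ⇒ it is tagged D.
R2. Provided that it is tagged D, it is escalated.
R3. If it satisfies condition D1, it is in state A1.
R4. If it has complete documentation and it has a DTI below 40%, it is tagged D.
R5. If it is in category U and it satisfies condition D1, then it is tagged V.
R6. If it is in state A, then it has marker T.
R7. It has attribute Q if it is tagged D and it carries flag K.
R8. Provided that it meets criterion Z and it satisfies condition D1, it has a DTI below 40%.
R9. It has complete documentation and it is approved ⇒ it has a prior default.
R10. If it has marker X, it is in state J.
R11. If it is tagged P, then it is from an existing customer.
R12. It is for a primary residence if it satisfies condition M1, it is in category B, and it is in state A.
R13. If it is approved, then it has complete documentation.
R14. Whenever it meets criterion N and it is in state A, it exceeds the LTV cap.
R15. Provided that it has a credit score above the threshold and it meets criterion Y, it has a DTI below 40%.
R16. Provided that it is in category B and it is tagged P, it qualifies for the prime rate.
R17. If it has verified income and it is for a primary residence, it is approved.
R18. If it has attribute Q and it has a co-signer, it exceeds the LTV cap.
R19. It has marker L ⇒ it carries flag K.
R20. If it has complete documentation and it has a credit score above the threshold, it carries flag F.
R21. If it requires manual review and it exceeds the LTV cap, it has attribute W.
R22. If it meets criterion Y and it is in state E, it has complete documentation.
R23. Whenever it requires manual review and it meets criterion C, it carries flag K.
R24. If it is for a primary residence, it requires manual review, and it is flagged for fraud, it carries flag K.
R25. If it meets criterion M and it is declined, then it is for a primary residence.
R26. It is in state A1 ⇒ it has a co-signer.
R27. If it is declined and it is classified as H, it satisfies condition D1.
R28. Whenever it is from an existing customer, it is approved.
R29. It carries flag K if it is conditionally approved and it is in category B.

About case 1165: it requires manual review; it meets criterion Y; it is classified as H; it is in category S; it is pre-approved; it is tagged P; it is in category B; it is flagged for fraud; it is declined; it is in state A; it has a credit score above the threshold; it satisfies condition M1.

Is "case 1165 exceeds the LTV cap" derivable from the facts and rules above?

By R11 (it is tagged P): it is from an existing customer.
By R12 (it satisfies condition M1, it is in category B, it is in state A): it is for a primary residence.
By R15 (it has a credit score above the threshold, it meets criterion Y): it has a DTI below 40%.
By R24 (it is for a primary residence, it requires manual review, it is flagged for fraud): it carries flag K.
By R27 (it is declined, it is classified as H): it satisfies condition D1.
By R28 (it is from an existing customer): it is approved.
By R3 (it satisfies condition D1): it is in state A1.
By R13 (it is approved): it has complete documentation.
By R26 (it is in state A1): it has a co-signer.
By R4 (it has complete documentation, it has a DTI below 40%): it is tagged D.
By R7 (it is tagged D, it carries flag K): it has attribute Q.
By R18 (it has attribute Q, it has a co-signer): it exceeds the LTV cap.

Yes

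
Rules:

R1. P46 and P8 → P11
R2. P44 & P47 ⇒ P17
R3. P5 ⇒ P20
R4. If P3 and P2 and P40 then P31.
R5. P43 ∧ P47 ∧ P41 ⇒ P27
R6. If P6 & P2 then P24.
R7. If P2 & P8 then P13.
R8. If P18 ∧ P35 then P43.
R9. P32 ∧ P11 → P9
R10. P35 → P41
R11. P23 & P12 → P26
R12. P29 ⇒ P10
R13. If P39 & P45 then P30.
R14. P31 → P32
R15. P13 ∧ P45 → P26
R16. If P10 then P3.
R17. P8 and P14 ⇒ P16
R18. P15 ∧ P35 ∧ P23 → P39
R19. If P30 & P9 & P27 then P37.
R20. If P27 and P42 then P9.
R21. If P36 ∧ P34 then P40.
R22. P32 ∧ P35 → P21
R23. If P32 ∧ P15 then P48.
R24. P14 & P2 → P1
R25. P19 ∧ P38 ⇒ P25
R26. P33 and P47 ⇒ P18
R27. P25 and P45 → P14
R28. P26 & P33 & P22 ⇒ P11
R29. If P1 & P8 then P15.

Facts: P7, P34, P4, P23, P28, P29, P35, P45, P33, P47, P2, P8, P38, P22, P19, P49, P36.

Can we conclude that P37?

P13  (by R7: P2, P8)
P41  (by R10: P35)
P10  (by R12: P29)
P26  (by R15: P13, P45)
P3  (by R16: P10)
P40  (by R21: P36, P34)
P25  (by R25: P19, P38)
P18  (by R26: P33, P47)
P14  (by R27: P25, P45)
P11  (by R28: P26, P33, P22)
P31  (by R4: P3, P2, P40)
P43  (by R8: P18, P35)
P32  (by R14: P31)
P1  (by R24: P14, P2)
P15  (by R29: P1, P8)
P27  (by R5: P43, P47, P41)
P9  (by R9: P32, P11)
P39  (by R18: P15, P35, P23)
P30  (by R13: P39, P45)
P37  (by R19: P30, P9, P27)

Yes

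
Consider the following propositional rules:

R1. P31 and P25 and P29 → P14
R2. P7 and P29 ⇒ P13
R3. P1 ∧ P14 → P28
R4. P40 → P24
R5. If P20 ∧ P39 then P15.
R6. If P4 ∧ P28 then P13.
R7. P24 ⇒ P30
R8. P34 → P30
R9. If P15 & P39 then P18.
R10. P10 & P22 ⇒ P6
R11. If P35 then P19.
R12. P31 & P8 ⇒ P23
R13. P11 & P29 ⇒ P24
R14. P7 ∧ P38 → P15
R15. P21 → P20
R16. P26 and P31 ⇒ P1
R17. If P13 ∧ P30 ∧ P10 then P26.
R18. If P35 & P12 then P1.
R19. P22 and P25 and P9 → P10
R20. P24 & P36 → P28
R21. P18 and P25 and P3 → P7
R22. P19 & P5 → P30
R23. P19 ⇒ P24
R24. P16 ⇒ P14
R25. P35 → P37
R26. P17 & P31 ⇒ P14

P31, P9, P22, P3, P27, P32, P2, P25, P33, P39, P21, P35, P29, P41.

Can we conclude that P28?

P14  (by R1: P31, P25, P29)
P19  (by R11: P35)
P20  (by R15: P21)
P10  (by R19: P22, P25, P9)
P24  (by R23: P19)
P15  (by R5: P20, P39)
P30  (by R7: P24)
P18  (by R9: P15, P39)
P7  (by R21: P18, P25, P3)
P13  (by R2: P7, P29)
P26  (by R17: P13, P30, P10)
P1  (by R16: P26, P31)
P28  (by R3: P1, P14)

Yes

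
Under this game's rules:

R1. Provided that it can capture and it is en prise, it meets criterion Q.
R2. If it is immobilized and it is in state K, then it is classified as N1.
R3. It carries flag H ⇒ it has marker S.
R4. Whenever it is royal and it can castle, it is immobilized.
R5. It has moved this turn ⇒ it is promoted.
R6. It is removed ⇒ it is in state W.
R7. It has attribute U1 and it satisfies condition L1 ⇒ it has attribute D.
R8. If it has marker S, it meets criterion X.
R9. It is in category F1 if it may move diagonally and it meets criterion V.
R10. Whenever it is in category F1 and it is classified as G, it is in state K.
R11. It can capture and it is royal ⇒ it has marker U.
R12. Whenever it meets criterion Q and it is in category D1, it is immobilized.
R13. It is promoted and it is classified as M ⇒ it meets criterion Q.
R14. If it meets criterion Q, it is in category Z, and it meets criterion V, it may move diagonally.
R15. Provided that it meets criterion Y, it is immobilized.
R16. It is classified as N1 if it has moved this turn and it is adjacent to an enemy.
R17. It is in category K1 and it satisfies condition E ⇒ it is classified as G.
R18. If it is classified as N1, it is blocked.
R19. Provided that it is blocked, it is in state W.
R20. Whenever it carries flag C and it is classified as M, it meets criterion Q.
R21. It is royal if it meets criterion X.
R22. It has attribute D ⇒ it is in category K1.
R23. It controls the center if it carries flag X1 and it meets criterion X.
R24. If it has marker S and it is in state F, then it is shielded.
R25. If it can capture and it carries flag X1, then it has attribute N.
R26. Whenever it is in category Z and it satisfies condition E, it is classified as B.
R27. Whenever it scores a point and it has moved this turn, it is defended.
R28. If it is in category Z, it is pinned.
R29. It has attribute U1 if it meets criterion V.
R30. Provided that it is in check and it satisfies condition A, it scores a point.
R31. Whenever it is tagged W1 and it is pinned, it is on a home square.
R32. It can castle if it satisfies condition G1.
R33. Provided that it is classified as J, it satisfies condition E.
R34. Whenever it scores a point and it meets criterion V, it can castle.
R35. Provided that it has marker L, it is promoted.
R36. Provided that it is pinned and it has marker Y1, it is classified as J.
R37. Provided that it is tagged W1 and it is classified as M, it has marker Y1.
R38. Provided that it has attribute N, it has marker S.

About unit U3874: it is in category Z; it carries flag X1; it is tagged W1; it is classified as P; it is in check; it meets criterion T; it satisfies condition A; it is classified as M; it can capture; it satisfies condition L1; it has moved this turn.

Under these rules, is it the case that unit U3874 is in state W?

No

Forward chaining from the given facts derives: is promoted, meets criterion Q, has attribute N, is pinned, scores a point, is on a home square, has marker Y1, has marker S, meets criterion X, is royal, controls the center, is defended, is classified as J, has marker U, satisfies condition E, is classified as B.
Rules concluding "it is in state W": R6 needs "it is removed"; R19 needs "it is blocked" — none of these are established.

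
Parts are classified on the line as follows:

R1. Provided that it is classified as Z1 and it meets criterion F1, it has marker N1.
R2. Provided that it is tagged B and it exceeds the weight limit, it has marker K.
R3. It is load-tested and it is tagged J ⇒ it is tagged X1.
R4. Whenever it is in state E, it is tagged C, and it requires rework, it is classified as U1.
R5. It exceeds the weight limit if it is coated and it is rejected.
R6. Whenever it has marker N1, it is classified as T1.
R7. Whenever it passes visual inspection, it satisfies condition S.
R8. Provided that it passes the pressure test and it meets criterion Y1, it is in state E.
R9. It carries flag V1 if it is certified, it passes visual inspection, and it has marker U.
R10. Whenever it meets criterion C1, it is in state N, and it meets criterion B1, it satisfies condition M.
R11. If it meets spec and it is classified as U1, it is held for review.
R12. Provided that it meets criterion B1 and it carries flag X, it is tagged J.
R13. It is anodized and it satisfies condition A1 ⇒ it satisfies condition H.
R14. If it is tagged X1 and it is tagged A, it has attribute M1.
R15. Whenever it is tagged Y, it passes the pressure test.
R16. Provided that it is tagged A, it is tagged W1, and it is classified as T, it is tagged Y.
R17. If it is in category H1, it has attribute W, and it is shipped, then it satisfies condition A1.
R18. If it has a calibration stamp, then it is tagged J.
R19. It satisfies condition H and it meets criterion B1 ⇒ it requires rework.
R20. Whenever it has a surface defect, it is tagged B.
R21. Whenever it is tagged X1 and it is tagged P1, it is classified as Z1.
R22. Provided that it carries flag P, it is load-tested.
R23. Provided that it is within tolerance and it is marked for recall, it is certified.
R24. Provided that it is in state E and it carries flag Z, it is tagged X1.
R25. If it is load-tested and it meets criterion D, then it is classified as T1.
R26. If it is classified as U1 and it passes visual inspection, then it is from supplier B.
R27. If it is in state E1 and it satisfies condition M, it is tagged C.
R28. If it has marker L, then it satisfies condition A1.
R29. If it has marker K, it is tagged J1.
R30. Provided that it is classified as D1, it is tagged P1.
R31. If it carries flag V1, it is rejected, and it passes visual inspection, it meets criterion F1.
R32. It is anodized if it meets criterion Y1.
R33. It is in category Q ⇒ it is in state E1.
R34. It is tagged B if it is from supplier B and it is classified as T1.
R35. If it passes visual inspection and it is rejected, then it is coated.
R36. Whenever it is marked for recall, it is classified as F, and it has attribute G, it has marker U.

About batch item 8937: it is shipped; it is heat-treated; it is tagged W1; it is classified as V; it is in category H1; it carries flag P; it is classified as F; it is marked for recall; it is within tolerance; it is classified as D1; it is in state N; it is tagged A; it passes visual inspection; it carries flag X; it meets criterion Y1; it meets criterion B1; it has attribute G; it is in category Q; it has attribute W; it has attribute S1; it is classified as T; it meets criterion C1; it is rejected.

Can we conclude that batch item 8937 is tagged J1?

By R10 (it meets criterion C1, it is in state N, it meets criterion B1): it satisfies condition M.
By R12 (it meets criterion B1, it carries flag X): it is tagged J.
By R16 (it is tagged A, it is tagged W1, it is classified as T): it is tagged Y.
By R17 (it is in category H1, it has attribute W, it is shipped): it satisfies condition A1.
By R22 (it carries flag P): it is load-tested.
By R23 (it is within tolerance, it is marked for recall): it is certified.
By R30 (it is classified as D1): it is tagged P1.
By R32 (it meets criterion Y1): it is anodized.
By R33 (it is in category Q): it is in state E1.
By R35 (it passes visual inspection, it is rejected): it is coated.
By R36 (it is marked for recall, it is classified as F, it has attribute G): it has marker U.
By R3 (it is load-tested, it is tagged J): it is tagged X1.
By R5 (it is coated, it is rejected): it exceeds the weight limit.
By R9 (it is certified, it passes visual inspection, it has marker U): it carries flag V1.
By R13 (it is anodized, it satisfies condition A1): it satisfies condition H.
By R15 (it is tagged Y): it passes the pressure test.
By R19 (it satisfies condition H, it meets criterion B1): it requires rework.
By R21 (it is tagged X1, it is tagged P1): it is classified as Z1.
By R27 (it is in state E1, it satisfies condition M): it is tagged C.
By R31 (it carries flag V1, it is rejected, it passes visual inspection): it meets criterion F1.
By R1 (it is classified as Z1, it meets criterion F1): it has marker N1.
By R6 (it has marker N1): it is classified as T1.
By R8 (it passes the pressure test, it meets criterion Y1): it is in state E.
By R4 (it is in state E, it is tagged C, it requires rework): it is classified as U1.
By R26 (it is classified as U1, it passes visual inspection): it is from supplier B.
By R34 (it is from supplier B, it is classified as T1): it is tagged B.
By R2 (it is tagged B, it exceeds the weight limit): it has marker K.
By R29 (it has marker K): it is tagged J1.

Yes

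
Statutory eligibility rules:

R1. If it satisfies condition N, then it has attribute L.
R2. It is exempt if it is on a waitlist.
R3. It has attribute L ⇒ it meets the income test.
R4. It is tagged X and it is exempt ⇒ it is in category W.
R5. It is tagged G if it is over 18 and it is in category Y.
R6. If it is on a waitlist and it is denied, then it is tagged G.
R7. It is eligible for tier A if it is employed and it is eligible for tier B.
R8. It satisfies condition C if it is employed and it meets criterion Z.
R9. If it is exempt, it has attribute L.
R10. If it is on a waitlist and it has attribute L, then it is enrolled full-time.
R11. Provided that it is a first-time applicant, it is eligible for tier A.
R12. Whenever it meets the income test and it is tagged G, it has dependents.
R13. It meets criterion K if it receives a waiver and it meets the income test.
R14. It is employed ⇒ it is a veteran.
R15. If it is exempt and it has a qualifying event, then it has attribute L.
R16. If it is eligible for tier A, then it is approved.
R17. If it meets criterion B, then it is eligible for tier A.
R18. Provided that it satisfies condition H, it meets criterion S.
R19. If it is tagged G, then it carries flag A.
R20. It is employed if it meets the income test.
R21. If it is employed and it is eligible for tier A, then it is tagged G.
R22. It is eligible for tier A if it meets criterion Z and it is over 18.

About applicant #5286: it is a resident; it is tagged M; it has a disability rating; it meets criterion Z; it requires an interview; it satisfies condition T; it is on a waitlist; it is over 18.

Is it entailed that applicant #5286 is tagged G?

By R2 (it is on a waitlist): it is exempt.
By R9 (it is exempt): it has attribute L.
By R22 (it meets criterion Z, it is over 18): it is eligible for tier A.
By R3 (it has attribute L): it meets the income test.
By R20 (it meets the income test): it is employed.
By R21 (it is employed, it is eligible for tier A): it is tagged G.

Yes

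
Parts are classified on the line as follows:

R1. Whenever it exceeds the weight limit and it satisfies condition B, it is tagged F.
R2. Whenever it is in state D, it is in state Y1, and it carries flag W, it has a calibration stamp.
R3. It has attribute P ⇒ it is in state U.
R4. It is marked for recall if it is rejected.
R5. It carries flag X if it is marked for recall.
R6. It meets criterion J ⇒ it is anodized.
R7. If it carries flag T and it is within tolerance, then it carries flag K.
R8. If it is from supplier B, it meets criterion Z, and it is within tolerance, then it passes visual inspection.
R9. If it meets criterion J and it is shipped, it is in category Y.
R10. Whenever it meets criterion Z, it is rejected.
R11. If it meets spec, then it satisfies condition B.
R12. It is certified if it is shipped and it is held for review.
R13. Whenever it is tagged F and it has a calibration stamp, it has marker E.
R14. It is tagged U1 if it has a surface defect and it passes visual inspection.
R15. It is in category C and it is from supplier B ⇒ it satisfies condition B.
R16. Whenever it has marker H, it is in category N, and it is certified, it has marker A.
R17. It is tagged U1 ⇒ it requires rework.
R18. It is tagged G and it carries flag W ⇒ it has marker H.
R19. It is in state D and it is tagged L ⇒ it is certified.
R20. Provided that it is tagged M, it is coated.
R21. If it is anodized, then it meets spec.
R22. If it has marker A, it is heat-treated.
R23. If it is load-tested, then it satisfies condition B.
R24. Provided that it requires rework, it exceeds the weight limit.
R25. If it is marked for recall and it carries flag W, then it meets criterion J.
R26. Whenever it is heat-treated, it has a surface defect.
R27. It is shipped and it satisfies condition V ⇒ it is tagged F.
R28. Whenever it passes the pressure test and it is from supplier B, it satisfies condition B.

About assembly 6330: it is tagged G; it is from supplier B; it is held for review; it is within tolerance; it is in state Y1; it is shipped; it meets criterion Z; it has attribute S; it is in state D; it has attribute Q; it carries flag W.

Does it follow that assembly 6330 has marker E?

Forward chaining from the given facts derives: has a calibration stamp, passes visual inspection, is rejected, is certified, has marker H, is marked for recall, carries flag X, meets criterion J, is anodized, is in category Y, meets spec, satisfies condition B.
The only rule concluding "it has marker E" is R13, which needs "it is tagged F"; that is never established.

No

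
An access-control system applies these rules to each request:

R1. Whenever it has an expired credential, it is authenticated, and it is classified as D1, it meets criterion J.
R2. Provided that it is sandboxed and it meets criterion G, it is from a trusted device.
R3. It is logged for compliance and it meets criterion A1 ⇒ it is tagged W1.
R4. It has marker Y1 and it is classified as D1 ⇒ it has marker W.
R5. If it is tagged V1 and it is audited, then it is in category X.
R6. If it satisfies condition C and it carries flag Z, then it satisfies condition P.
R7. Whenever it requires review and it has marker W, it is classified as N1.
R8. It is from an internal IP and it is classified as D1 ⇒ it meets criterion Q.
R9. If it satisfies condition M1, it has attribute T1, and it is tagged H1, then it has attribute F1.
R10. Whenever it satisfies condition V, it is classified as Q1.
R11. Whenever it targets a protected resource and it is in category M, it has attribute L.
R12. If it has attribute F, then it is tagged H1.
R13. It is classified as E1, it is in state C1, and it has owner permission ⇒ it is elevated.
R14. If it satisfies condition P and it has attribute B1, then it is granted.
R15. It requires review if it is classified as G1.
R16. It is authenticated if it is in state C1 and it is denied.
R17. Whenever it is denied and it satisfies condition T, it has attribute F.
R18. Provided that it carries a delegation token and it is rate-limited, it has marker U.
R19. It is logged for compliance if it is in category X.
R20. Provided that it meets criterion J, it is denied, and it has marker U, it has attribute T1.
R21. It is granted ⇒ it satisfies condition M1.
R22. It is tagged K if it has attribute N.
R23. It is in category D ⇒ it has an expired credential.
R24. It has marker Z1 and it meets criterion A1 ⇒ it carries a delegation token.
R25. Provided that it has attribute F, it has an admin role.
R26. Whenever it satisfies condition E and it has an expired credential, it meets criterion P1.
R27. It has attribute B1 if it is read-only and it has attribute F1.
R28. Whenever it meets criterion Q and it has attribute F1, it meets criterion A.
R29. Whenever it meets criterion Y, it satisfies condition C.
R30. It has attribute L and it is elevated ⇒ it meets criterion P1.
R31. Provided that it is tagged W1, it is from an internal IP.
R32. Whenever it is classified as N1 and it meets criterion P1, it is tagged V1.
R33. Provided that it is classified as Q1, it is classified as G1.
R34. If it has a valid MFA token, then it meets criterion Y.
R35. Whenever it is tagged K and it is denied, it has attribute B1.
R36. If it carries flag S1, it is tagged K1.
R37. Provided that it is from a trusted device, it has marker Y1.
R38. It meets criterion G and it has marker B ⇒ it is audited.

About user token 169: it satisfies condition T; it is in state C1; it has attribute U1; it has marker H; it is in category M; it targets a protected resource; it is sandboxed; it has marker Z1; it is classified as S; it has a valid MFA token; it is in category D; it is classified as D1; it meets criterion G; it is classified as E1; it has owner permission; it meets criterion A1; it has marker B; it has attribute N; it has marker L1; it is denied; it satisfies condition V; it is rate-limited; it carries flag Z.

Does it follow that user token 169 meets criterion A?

Yes

By R2 (it is sandboxed, it meets criterion G): it is from a trusted device.
By R10 (it satisfies condition V): it is classified as Q1.
By R11 (it targets a protected resource, it is in category M): it has attribute L.
By R13 (it is classified as E1, it is in state C1, it has owner permission): it is elevated.
By R16 (it is in state C1, it is denied): it is authenticated.
By R17 (it is denied, it satisfies condition T): it has attribute F.
By R22 (it has attribute N): it is tagged K.
By R23 (it is in category D): it has an expired credential.
By R24 (it has marker Z1, it meets criterion A1): it carries a delegation token.
By R30 (it has attribute L, it is elevated): it meets criterion P1.
By R33 (it is classified as Q1): it is classified as G1.
By R34 (it has a valid MFA token): it meets criterion Y.
By R35 (it is tagged K, it is denied): it has attribute B1.
By R37 (it is from a trusted device): it has marker Y1.
By R38 (it meets criterion G, it has marker B): it is audited.
By R1 (it has an expired credential, it is authenticated, it is classified as D1): it meets criterion J.
By R4 (it has marker Y1, it is classified as D1): it has marker W.
By R12 (it has attribute F): it is tagged H1.
By R15 (it is classified as G1): it requires review.
By R18 (it carries a delegation token, it is rate-limited): it has marker U.
By R20 (it meets criterion J, it is denied, it has marker U): it has attribute T1.
By R29 (it meets criterion Y): it satisfies condition C.
By R6 (it satisfies condition C, it carries flag Z): it satisfies condition P.
By R7 (it requires review, it has marker W): it is classified as N1.
By R14 (it satisfies condition P, it has attribute B1): it is granted.
By R21 (it is granted): it satisfies condition M1.
By R32 (it is classified as N1, it meets criterion P1): it is tagged V1.
By R5 (it is tagged V1, it is audited): it is in category X.
By R9 (it satisfies condition M1, it has attribute T1, it is tagged H1): it has attribute F1.
By R19 (it is in category X): it is logged for compliance.
By R3 (it is logged for compliance, it meets criterion A1): it is tagged W1.
By R31 (it is tagged W1): it is from an internal IP.
By R8 (it is from an internal IP, it is classified as D1): it meets criterion Q.
By R28 (it meets criterion Q, it has attribute F1): it meets criterion A.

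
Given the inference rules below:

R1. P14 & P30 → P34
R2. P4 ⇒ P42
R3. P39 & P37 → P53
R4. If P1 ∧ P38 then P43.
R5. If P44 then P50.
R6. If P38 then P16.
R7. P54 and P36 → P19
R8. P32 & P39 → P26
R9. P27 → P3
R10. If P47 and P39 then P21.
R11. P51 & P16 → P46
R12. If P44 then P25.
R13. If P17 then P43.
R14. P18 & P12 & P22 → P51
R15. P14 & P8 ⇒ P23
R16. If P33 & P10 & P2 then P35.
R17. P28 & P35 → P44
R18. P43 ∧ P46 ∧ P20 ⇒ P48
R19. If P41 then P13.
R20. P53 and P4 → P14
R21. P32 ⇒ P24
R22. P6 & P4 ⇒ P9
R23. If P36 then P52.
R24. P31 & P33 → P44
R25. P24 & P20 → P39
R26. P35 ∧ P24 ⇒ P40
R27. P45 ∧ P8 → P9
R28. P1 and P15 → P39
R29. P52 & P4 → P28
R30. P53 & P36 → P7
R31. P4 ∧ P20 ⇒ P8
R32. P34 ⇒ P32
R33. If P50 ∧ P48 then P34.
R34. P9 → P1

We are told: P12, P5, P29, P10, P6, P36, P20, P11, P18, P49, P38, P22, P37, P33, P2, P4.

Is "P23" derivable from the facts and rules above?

P16  (by R6: P38)
P51  (by R14: P18, P12, P22)
P35  (by R16: P33, P10, P2)
P9  (by R22: P6, P4)
P52  (by R23: P36)
P28  (by R29: P52, P4)
P8  (by R31: P4, P20)
P1  (by R34: P9)
P43  (by R4: P1, P38)
P46  (by R11: P51, P16)
P44  (by R17: P28, P35)
P48  (by R18: P43, P46, P20)
P50  (by R5: P44)
P34  (by R33: P50, P48)
P32  (by R32: P34)
P24  (by R21: P32)
P39  (by R25: P24, P20)
P53  (by R3: P39, P37)
P14  (by R20: P53, P4)
P23  (by R15: P14, P8)

Yes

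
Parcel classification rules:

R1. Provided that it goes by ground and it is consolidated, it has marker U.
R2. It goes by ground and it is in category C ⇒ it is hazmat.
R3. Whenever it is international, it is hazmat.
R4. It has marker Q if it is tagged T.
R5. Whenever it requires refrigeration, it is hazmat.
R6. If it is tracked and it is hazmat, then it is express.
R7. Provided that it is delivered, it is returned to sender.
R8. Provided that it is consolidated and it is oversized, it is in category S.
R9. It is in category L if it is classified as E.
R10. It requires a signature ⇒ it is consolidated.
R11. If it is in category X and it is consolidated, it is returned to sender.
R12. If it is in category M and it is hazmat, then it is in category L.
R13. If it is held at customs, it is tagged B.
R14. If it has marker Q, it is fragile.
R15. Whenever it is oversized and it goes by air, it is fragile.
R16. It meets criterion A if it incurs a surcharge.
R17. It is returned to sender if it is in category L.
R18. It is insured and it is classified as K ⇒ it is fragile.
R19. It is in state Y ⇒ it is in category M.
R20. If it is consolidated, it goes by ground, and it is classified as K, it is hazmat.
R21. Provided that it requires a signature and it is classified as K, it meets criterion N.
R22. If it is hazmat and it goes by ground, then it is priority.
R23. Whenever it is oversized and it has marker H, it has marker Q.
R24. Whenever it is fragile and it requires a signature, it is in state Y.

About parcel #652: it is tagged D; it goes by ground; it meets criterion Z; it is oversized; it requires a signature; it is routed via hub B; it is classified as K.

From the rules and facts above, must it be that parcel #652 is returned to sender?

No

Forward chaining from the given facts derives: is consolidated, is hazmat, meets criterion N, is priority, has marker U, is in category S.
Rules concluding "it is returned to sender": R7 needs "it is delivered"; R11 needs "it is in category X"; R17 needs "it is in category L" — none of these are established.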